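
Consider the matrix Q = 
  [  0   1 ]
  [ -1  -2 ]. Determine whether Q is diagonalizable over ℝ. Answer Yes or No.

Characteristic polynomial: p(r) = r^2 + 2r + 1 = (r + 1)^2.
r = -1 has algebraic multiplicity 2; rank(Q + 1I) = 1, so geometric multiplicity = 1.
Geometric multiplicity < algebraic multiplicity, so Q is not diagonalizable.

No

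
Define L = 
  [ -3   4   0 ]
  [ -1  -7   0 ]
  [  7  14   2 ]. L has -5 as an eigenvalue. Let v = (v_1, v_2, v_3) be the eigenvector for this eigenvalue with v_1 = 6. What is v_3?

0

L + 5I = [[2, 4, 0], [-1, -2, 0], [7, 14, 7]].
Solving (L + 5I)v = 0 gives the eigenspace spanned by (6, -3, 0).
With v_1 = 6, v = (6, -3, 0), so v_3 = 0.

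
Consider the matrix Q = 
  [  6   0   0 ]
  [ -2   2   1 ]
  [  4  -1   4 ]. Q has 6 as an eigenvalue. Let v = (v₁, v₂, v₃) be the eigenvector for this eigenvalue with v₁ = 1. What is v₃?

Q − 6I = [[0, 0, 0], [-2, -4, 1], [4, -1, -2]].
Solving (Q − 6I)v = 0 gives the eigenspace spanned by (1, 0, 2).
With v₁ = 1, v = (1, 0, 2), so v₃ = 2.

2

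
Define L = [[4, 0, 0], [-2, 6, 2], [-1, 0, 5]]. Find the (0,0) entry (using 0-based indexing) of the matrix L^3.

Characteristic polynomial: λ^3 - 15λ^2 + 74λ - 120 = (λ - 6)(λ - 5)(λ - 4), so the eigenvalues are 4, 5, 6.
λ=6: eigenvector (0, 1, 0).
λ=5: eigenvector (0, 2, -1).
λ=4: eigenvector (1, 0, 1).
P = [[0, 0, 1], [1, 2, 0], [0, -1, 1]], D = diag(6, 5, 4), P⁻¹ = [[-2, 1, 2], [1, 0, -1], [1, 0, 0]].
L³ = P·diag(216, 125, 64)·P⁻¹ = [[64, 0, 0], [-182, 216, 182], [-61, 0, 125]].
The requested entry is 64.

64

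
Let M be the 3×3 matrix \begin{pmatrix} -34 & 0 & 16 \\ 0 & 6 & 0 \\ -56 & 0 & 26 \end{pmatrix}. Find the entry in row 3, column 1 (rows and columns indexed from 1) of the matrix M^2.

448

Characteristic polynomial: μ^3 + 2μ^2 - 36μ - 72 = (μ - 6)(μ + 2)(μ + 6), so the eigenvalues are -6, -2, 6.
μ=-2: eigenvector (1, 0, 2).
μ=6: eigenvector (0, 1, 0).
μ=-6: eigenvector (-4, 0, -7).
P = [[1, 0, -4], [0, 1, 0], [2, 0, -7]], D = diag(-2, 6, -6), P⁻¹ = [[-7, 0, 4], [0, 1, 0], [-2, 0, 1]].
M² = P·diag(4, 36, 36)·P⁻¹ = [[260, 0, -128], [0, 36, 0], [448, 0, -220]].
The requested entry is 448.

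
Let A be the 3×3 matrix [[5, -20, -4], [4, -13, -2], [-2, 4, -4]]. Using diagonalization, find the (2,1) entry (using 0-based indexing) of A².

Characteristic polynomial: s^3 + 12s^2 + 47s + 60 = (s + 3)(s + 4)(s + 5), so the eigenvalues are -5, -4, -3.
s=-3: eigenvector (9, 4, -2).
s=-5: eigenvector (2, 1, 0).
s=-4: eigenvector (-4, -2, 1).
P = [[9, 2, -4], [4, 1, -2], [-2, 0, 1]], D = diag(-3, -5, -4), P⁻¹ = [[1, -2, 0], [0, 1, 2], [2, -4, 1]].
A² = P·diag(9, 25, 16)·P⁻¹ = [[-47, 144, 36], [-28, 81, 18], [14, -28, 16]].
The requested entry is -28.

-28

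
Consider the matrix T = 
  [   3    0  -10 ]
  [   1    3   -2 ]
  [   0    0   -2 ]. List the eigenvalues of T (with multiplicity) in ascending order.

-2, 3, 3

Characteristic polynomial: p(r) = r^3 - 4r^2 - 3r + 18 = (r - 3)^2(r + 2).
Roots (with multiplicity): -2, 3, 3.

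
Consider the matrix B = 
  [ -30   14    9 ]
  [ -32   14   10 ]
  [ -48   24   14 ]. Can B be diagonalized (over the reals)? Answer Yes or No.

No

Characteristic polynomial: p(λ) = λ^3 + 2λ^2 - 4λ - 8 = (λ - 2)(λ + 2)^2.
λ = -2 has algebraic multiplicity 2; rank(B + 2I) = 2, so geometric multiplicity = 1.
Geometric multiplicity < algebraic multiplicity, so B is not diagonalizable.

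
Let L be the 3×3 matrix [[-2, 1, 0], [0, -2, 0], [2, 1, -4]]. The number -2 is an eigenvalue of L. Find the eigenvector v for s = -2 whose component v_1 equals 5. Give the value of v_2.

0

L + 2I = [[0, 1, 0], [0, 0, 0], [2, 1, -2]].
Solving (L + 2I)v = 0 gives the eigenspace spanned by (5, 0, 5).
With v_1 = 5, v = (5, 0, 5), so v_2 = 0.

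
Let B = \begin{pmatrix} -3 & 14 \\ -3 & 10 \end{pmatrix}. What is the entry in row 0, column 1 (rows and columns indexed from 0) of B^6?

Characteristic polynomial: λ^2 - 7λ + 12 = (λ - 4)(λ - 3), so the eigenvalues are 3, 4.
λ=4: eigenvector (2, 1).
λ=3: eigenvector (7, 3).
P = [[2, 7], [1, 3]], D = diag(4, 3), P⁻¹ = [[-3, 7], [1, -2]].
B⁶ = P·diag(4096, 729)·P⁻¹ = [[-19473, 47138], [-10101, 24298]].
The requested entry is 47138.

47138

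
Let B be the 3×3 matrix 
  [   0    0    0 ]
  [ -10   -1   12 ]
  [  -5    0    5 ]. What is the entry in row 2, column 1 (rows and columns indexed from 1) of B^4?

-1250

Characteristic polynomial: s^3 - 4s^2 - 5s = s(s - 5)(s + 1), so the eigenvalues are -1, 0, 5.
s=0: eigenvector (1, 2, 1).
s=-1: eigenvector (0, 1, 0).
s=5: eigenvector (0, 2, 1).
P = [[1, 0, 0], [2, 1, 2], [1, 0, 1]], D = diag(0, -1, 5), P⁻¹ = [[1, 0, 0], [0, 1, -2], [-1, 0, 1]].
B⁴ = P·diag(0, 1, 625)·P⁻¹ = [[0, 0, 0], [-1250, 1, 1248], [-625, 0, 625]].
The requested entry is -1250.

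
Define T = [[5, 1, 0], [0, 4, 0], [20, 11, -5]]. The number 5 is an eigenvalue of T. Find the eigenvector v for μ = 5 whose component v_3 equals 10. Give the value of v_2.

T − 5I = [[0, 1, 0], [0, -1, 0], [20, 11, -10]].
Solving (T − 5I)v = 0 gives the eigenspace spanned by (5, 0, 10).
With v_3 = 10, v = (5, 0, 10), so v_2 = 0.

0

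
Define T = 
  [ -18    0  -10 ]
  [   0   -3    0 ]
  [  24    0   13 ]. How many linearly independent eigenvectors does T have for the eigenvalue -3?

2

T + 3I = [[-15, 0, -10], [0, 0, 0], [24, 0, 16]].
This matrix has rank 1, so its null space has dimension 3 − 1 = 2.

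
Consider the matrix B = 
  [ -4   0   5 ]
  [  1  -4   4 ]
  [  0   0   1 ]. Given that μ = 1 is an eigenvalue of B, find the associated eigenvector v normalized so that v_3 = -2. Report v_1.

B − 1I = [[-5, 0, 5], [1, -5, 4], [0, 0, 0]].
Solving (B − 1I)v = 0 gives the eigenspace spanned by (-2, -2, -2).
With v_3 = -2, v = (-2, -2, -2), so v_1 = -2.

-2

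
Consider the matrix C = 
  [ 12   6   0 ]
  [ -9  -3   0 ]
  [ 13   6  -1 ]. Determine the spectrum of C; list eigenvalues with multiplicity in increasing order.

Characteristic polynomial: p(μ) = μ^3 - 8μ^2 + 9μ + 18 = (μ - 6)(μ - 3)(μ + 1).
Roots (with multiplicity): -1, 3, 6.

-1, 3, 6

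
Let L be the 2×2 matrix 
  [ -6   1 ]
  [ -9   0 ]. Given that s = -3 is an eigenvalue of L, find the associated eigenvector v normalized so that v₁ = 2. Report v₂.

6

L + 3I = [[-3, 1], [-9, 3]].
Solving (L + 3I)v = 0 gives the eigenspace spanned by (2, 6).
With v₁ = 2, v = (2, 6), so v₂ = 6.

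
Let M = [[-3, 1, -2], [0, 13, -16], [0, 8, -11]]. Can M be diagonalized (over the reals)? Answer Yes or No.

No

Characteristic polynomial: p(r) = r^3 + r^2 - 21r - 45 = (r - 5)(r + 3)^2.
r = -3 has algebraic multiplicity 2; rank(M + 3I) = 2, so geometric multiplicity = 1.
Geometric multiplicity < algebraic multiplicity, so M is not diagonalizable.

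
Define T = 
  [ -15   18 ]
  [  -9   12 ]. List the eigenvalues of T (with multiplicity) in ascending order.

Characteristic polynomial: p(λ) = λ^2 + 3λ - 18 = (λ - 3)(λ + 6).
Roots (with multiplicity): -6, 3.

-6, 3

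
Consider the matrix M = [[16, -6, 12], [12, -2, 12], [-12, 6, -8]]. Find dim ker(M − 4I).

M − 4I = [[12, -6, 12], [12, -6, 12], [-12, 6, -12]].
This matrix has rank 1, so its null space has dimension 3 − 1 = 2.

2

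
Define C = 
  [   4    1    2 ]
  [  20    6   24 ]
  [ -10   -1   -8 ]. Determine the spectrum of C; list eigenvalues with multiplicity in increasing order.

-6, 4, 4

Characteristic polynomial: p(λ) = λ^3 - 2λ^2 - 32λ + 96 = (λ - 4)^2(λ + 6).
Roots (with multiplicity): -6, 4, 4.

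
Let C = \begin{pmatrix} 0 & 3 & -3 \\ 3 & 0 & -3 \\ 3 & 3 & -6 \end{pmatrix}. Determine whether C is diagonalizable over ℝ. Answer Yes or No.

Characteristic polynomial: p(t) = t^3 + 6t^2 + 9t = t(t + 3)^2.
t = -3 has algebraic multiplicity 2; rank(C + 3I) = 1, so geometric multiplicity = 2.
Every eigenvalue has geometric = algebraic multiplicity, so C is diagonalizable.

Yes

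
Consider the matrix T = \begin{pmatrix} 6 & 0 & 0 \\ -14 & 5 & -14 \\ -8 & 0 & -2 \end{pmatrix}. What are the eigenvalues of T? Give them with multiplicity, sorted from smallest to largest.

Characteristic polynomial: p(μ) = μ^3 - 9μ^2 + 8μ + 60 = (μ - 6)(μ - 5)(μ + 2).
Roots (with multiplicity): -2, 5, 6.

-2, 5, 6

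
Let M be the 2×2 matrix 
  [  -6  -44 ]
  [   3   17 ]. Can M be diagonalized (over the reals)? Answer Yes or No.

Characteristic polynomial: p(s) = s^2 - 11s + 30 = (s - 6)(s - 5).
All 2 eigenvalues are distinct, so M is diagonalizable.

Yes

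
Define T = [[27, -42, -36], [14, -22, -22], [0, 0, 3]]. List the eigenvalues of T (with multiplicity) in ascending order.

-1, 3, 6

Characteristic polynomial: p(s) = s^3 - 8s^2 + 9s + 18 = (s - 6)(s - 3)(s + 1).
Roots (with multiplicity): -1, 3, 6.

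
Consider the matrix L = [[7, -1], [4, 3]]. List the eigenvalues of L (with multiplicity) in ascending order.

5, 5

Characteristic polynomial: p(r) = r^2 - 10r + 25 = (r - 5)^2.
Roots (with multiplicity): 5, 5.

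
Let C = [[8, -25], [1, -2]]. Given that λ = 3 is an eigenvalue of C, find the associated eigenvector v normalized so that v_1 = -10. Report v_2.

C − 3I = [[5, -25], [1, -5]].
Solving (C − 3I)v = 0 gives the eigenspace spanned by (-10, -2).
With v_1 = -10, v = (-10, -2), so v_2 = -2.

-2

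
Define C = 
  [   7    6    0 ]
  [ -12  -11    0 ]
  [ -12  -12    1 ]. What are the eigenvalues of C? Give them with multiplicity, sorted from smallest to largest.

-5, 1, 1

Characteristic polynomial: p(μ) = μ^3 + 3μ^2 - 9μ + 5 = (μ - 1)^2(μ + 5).
Roots (with multiplicity): -5, 1, 1.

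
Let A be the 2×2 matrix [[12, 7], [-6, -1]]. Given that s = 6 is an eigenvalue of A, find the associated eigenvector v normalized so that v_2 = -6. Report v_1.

7

A − 6I = [[6, 7], [-6, -7]].
Solving (A − 6I)v = 0 gives the eigenspace spanned by (7, -6).
With v_2 = -6, v = (7, -6), so v_1 = 7.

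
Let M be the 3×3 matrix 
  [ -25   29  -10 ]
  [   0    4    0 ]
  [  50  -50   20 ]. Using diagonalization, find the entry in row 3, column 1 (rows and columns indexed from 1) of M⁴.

-6250

Characteristic polynomial: λ^3 + λ^2 - 20λ = λ(λ - 4)(λ + 5), so the eigenvalues are -5, 0, 4.
λ=-5: eigenvector (1, 0, -2).
λ=4: eigenvector (1, 1, 0).
λ=0: eigenvector (-2, 0, 5).
P = [[1, 1, -2], [0, 1, 0], [-2, 0, 5]], D = diag(-5, 4, 0), P⁻¹ = [[5, -5, 2], [0, 1, 0], [2, -2, 1]].
M⁴ = P·diag(625, 256, 0)·P⁻¹ = [[3125, -2869, 1250], [0, 256, 0], [-6250, 6250, -2500]].
The requested entry is -6250.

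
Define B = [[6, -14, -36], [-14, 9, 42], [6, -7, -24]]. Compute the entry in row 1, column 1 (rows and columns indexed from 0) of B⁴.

-593

Characteristic polynomial: t^3 + 9t^2 + 8t - 60 = (t - 2)(t + 5)(t + 6), so the eigenvalues are -6, -5, 2.
t=2: eigenvector (2, -2, 1).
t=-5: eigenvector (2, -1, 1).
t=-6: eigenvector (3, 0, 1).
P = [[2, 2, 3], [-2, -1, 0], [1, 1, 1]], D = diag(2, -5, -6), P⁻¹ = [[1, -1, -3], [-2, 1, 6], [1, 0, -2]].
B⁴ = P·diag(16, 625, 1296)·P⁻¹ = [[1420, 1218, -372], [1218, -593, -3654], [62, 609, 1110]].
The requested entry is -593.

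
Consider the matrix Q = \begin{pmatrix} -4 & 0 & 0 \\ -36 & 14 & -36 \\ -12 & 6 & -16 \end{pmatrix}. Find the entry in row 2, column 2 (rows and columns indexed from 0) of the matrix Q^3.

Characteristic polynomial: t^3 + 6t^2 - 32 = (t - 2)(t + 4)^2, so the eigenvalues are -4, -4, 2.
t=-4: eigenvector (1, 8, 3).
t=2: eigenvector (0, 3, 1).
t=-4: eigenvector (0, 2, 1).
P = [[1, 0, 0], [8, 3, 2], [3, 1, 1]], D = diag(-4, 2, -4), P⁻¹ = [[1, 0, 0], [-2, 1, -2], [-1, -1, 3]].
Q³ = P·diag(-64, 8, -64)·P⁻¹ = [[-64, 0, 0], [-432, 152, -432], [-144, 72, -208]].
The requested entry is -208.

-208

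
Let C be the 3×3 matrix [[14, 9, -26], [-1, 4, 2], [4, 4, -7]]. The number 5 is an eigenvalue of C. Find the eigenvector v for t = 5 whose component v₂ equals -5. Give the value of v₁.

C − 5I = [[9, 9, -26], [-1, -1, 2], [4, 4, -12]].
Solving (C − 5I)v = 0 gives the eigenspace spanned by (5, -5, 0).
With v₂ = -5, v = (5, -5, 0), so v₁ = 5.

5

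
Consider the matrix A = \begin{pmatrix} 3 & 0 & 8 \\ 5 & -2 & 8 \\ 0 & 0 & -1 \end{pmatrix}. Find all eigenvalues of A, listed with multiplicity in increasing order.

Characteristic polynomial: p(r) = r^3 - 7r - 6 = (r - 3)(r + 1)(r + 2).
Roots (with multiplicity): -2, -1, 3.

-2, -1, 3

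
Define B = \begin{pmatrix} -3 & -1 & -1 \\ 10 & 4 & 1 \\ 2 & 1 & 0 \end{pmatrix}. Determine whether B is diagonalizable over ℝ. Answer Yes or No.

No

Characteristic polynomial: p(t) = t^3 - t^2 - t + 1 = (t - 1)^2(t + 1).
t = 1 has algebraic multiplicity 2; rank(B − 1I) = 2, so geometric multiplicity = 1.
Geometric multiplicity < algebraic multiplicity, so B is not diagonalizable.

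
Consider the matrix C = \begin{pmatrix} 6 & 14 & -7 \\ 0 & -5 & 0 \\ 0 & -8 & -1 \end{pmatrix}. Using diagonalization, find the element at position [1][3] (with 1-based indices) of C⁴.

-1295

Characteristic polynomial: μ^3 - 31μ - 30 = (μ - 6)(μ + 1)(μ + 5), so the eigenvalues are -5, -1, 6.
μ=6: eigenvector (1, 0, 0).
μ=-5: eigenvector (0, 1, 2).
μ=-1: eigenvector (1, 0, 1).
P = [[1, 0, 1], [0, 1, 0], [0, 2, 1]], D = diag(6, -5, -1), P⁻¹ = [[1, 2, -1], [0, 1, 0], [0, -2, 1]].
C⁴ = P·diag(1296, 625, 1)·P⁻¹ = [[1296, 2590, -1295], [0, 625, 0], [0, 1248, 1]].
The requested entry is -1295.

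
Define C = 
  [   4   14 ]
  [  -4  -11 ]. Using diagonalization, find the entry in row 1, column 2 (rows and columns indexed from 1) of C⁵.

10934

Characteristic polynomial: μ^2 + 7μ + 12 = (μ + 3)(μ + 4), so the eigenvalues are -4, -3.
μ=-4: eigenvector (-7, 4).
μ=-3: eigenvector (-2, 1).
P = [[-7, -2], [4, 1]], D = diag(-4, -3), P⁻¹ = [[1, 2], [-4, -7]].
C⁵ = P·diag(-1024, -243)·P⁻¹ = [[5224, 10934], [-3124, -6491]].
The requested entry is 10934.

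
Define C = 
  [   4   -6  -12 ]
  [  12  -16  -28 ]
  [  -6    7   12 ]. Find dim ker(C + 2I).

C + 2I = [[6, -6, -12], [12, -14, -28], [-6, 7, 14]].
This matrix has rank 2, so its null space has dimension 3 − 2 = 1.

1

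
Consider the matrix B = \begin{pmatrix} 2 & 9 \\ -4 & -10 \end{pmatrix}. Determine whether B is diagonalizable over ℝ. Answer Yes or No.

No

Characteristic polynomial: p(μ) = μ^2 + 8μ + 16 = (μ + 4)^2.
μ = -4 has algebraic multiplicity 2; rank(B + 4I) = 1, so geometric multiplicity = 1.
Geometric multiplicity < algebraic multiplicity, so B is not diagonalizable.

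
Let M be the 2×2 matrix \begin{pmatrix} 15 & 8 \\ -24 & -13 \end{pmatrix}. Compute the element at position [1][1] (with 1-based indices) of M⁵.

Characteristic polynomial: λ^2 - 2λ - 3 = (λ - 3)(λ + 1), so the eigenvalues are -1, 3.
λ=3: eigenvector (-2, 3).
λ=-1: eigenvector (-1, 2).
P = [[-2, -1], [3, 2]], D = diag(3, -1), P⁻¹ = [[-2, -1], [3, 2]].
M⁵ = P·diag(243, -1)·P⁻¹ = [[975, 488], [-1464, -733]].
The requested entry is 975.

975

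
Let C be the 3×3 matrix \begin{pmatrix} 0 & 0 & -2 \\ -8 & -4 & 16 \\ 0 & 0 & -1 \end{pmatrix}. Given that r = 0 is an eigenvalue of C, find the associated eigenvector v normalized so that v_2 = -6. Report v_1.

C = [[0, 0, -2], [-8, -4, 16], [0, 0, -1]].
Solving (C)v = 0 gives the eigenspace spanned by (3, -6, 0).
With v_2 = -6, v = (3, -6, 0), so v_1 = 3.

3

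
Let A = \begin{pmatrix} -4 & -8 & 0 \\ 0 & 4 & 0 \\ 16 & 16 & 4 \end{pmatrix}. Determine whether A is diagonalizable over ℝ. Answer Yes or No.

Characteristic polynomial: p(t) = t^3 - 4t^2 - 16t + 64 = (t - 4)^2(t + 4).
t = 4 has algebraic multiplicity 2; rank(A − 4I) = 1, so geometric multiplicity = 2.
Every eigenvalue has geometric = algebraic multiplicity, so A is diagonalizable.

Yes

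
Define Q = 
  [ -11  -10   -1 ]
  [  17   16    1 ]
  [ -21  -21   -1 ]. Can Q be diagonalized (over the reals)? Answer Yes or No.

No

Characteristic polynomial: p(s) = s^3 - 4s^2 - 11s - 6 = (s - 6)(s + 1)^2.
s = -1 has algebraic multiplicity 2; rank(Q + 1I) = 2, so geometric multiplicity = 1.
Geometric multiplicity < algebraic multiplicity, so Q is not diagonalizable.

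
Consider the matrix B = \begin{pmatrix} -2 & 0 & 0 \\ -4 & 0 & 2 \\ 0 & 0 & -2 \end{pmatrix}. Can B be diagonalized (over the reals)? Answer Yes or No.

Characteristic polynomial: p(μ) = μ^3 + 4μ^2 + 4μ = μ(μ + 2)^2.
μ = -2 has algebraic multiplicity 2; rank(B + 2I) = 1, so geometric multiplicity = 2.
Every eigenvalue has geometric = algebraic multiplicity, so B is diagonalizable.

Yes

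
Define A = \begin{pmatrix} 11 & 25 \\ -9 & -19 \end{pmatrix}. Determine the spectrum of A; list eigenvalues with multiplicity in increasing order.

Characteristic polynomial: p(s) = s^2 + 8s + 16 = (s + 4)^2.
Roots (with multiplicity): -4, -4.

-4, -4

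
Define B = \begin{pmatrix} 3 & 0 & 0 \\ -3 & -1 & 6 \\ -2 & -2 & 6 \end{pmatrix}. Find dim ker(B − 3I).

1

B − 3I = [[0, 0, 0], [-3, -4, 6], [-2, -2, 3]].
This matrix has rank 2, so its null space has dimension 3 − 2 = 1.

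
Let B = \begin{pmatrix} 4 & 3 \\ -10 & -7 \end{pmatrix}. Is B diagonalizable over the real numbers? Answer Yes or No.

Characteristic polynomial: p(λ) = λ^2 + 3λ + 2 = (λ + 1)(λ + 2).
All 2 eigenvalues are distinct, so B is diagonalizable.

Yes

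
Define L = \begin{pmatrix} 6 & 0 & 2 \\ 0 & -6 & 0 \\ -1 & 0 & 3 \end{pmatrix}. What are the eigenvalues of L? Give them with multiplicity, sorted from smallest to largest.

-6, 4, 5

Characteristic polynomial: p(t) = t^3 - 3t^2 - 34t + 120 = (t - 5)(t - 4)(t + 6).
Roots (with multiplicity): -6, 4, 5.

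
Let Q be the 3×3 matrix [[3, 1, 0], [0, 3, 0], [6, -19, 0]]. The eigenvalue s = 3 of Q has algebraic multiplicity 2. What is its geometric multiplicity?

1

Q − 3I = [[0, 1, 0], [0, 0, 0], [6, -19, -3]].
This matrix has rank 2, so its null space has dimension 3 − 2 = 1.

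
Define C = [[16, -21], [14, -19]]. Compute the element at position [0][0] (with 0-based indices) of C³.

Characteristic polynomial: μ^2 + 3μ - 10 = (μ - 2)(μ + 5), so the eigenvalues are -5, 2.
μ=-5: eigenvector (1, 1).
μ=2: eigenvector (3, 2).
P = [[1, 3], [1, 2]], D = diag(-5, 2), P⁻¹ = [[-2, 3], [1, -1]].
C³ = P·diag(-125, 8)·P⁻¹ = [[274, -399], [266, -391]].
The requested entry is 274.

274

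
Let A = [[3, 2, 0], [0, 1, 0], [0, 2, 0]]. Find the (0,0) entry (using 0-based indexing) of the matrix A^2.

Characteristic polynomial: s^3 - 4s^2 + 3s = s(s - 3)(s - 1), so the eigenvalues are 0, 1, 3.
s=3: eigenvector (1, 0, 0).
s=1: eigenvector (-1, 1, 2).
s=0: eigenvector (0, 0, 1).
P = [[1, -1, 0], [0, 1, 0], [0, 2, 1]], D = diag(3, 1, 0), P⁻¹ = [[1, 1, 0], [0, 1, 0], [0, -2, 1]].
A² = P·diag(9, 1, 0)·P⁻¹ = [[9, 8, 0], [0, 1, 0], [0, 2, 0]].
The requested entry is 9.

9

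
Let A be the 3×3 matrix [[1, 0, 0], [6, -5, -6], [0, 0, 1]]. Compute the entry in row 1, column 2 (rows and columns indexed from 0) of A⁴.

Characteristic polynomial: μ^3 + 3μ^2 - 9μ + 5 = (μ - 1)^2(μ + 5), so the eigenvalues are -5, 1, 1.
μ=1: eigenvector (1, 1, 0).
μ=-5: eigenvector (0, 1, 0).
μ=1: eigenvector (-1, -2, 1).
P = [[1, 0, -1], [1, 1, -2], [0, 0, 1]], D = diag(1, -5, 1), P⁻¹ = [[1, 0, 1], [-1, 1, 1], [0, 0, 1]].
A⁴ = P·diag(1, 625, 1)·P⁻¹ = [[1, 0, 0], [-624, 625, 624], [0, 0, 1]].
The requested entry is 624.

624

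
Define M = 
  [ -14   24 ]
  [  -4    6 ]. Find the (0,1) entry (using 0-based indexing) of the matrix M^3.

Characteristic polynomial: μ^2 + 8μ + 12 = (μ + 2)(μ + 6), so the eigenvalues are -6, -2.
μ=-2: eigenvector (-2, -1).
μ=-6: eigenvector (3, 1).
P = [[-2, 3], [-1, 1]], D = diag(-2, -6), P⁻¹ = [[1, -3], [1, -2]].
M³ = P·diag(-8, -216)·P⁻¹ = [[-632, 1248], [-208, 408]].
The requested entry is 1248.

1248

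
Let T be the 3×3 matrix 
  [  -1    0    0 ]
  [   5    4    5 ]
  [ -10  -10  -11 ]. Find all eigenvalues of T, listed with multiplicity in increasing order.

-6, -1, -1

Characteristic polynomial: p(s) = s^3 + 8s^2 + 13s + 6 = (s + 1)^2(s + 6).
Roots (with multiplicity): -6, -1, -1.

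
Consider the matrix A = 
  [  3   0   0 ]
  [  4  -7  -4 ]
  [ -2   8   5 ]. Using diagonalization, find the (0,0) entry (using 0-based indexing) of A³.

Characteristic polynomial: μ^3 - μ^2 - 9μ + 9 = (μ - 3)(μ - 1)(μ + 3), so the eigenvalues are -3, 1, 3.
μ=3: eigenvector (1, 0, 1).
μ=1: eigenvector (0, -1, 2).
μ=-3: eigenvector (0, -1, 1).
P = [[1, 0, 0], [0, -1, -1], [1, 2, 1]], D = diag(3, 1, -3), P⁻¹ = [[1, 0, 0], [-1, 1, 1], [1, -2, -1]].
A³ = P·diag(27, 1, -27)·P⁻¹ = [[27, 0, 0], [28, -55, -28], [-2, 56, 29]].
The requested entry is 27.

27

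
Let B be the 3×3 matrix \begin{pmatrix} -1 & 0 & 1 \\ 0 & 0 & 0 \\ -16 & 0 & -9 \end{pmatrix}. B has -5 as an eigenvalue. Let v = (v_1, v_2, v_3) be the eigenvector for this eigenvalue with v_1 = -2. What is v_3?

B + 5I = [[4, 0, 1], [0, 5, 0], [-16, 0, -4]].
Solving (B + 5I)v = 0 gives the eigenspace spanned by (-2, 0, 8).
With v_1 = -2, v = (-2, 0, 8), so v_3 = 8.

8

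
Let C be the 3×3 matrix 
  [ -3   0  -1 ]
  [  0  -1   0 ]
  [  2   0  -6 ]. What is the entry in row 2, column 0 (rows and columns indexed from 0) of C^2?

-18

Characteristic polynomial: μ^3 + 10μ^2 + 29μ + 20 = (μ + 1)(μ + 4)(μ + 5), so the eigenvalues are -5, -4, -1.
μ=-4: eigenvector (1, 0, 1).
μ=-1: eigenvector (0, 1, 0).
μ=-5: eigenvector (1, 0, 2).
P = [[1, 0, 1], [0, 1, 0], [1, 0, 2]], D = diag(-4, -1, -5), P⁻¹ = [[2, 0, -1], [0, 1, 0], [-1, 0, 1]].
C² = P·diag(16, 1, 25)·P⁻¹ = [[7, 0, 9], [0, 1, 0], [-18, 0, 34]].
The requested entry is -18.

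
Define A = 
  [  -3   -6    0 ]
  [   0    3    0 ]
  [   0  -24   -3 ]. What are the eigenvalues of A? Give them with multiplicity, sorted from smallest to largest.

Characteristic polynomial: p(s) = s^3 + 3s^2 - 9s - 27 = (s - 3)(s + 3)^2.
Roots (with multiplicity): -3, -3, 3.

-3, -3, 3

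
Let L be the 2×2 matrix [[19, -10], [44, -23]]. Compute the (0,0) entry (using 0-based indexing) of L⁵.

2419

Characteristic polynomial: r^2 + 4r + 3 = (r + 1)(r + 3), so the eigenvalues are -3, -1.
r=-1: eigenvector (1, 2).
r=-3: eigenvector (5, 11).
P = [[1, 5], [2, 11]], D = diag(-1, -3), P⁻¹ = [[11, -5], [-2, 1]].
L⁵ = P·diag(-1, -243)·P⁻¹ = [[2419, -1210], [5324, -2663]].
The requested entry is 2419.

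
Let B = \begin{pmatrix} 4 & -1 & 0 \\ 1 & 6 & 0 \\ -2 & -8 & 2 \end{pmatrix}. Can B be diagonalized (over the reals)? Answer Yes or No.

Characteristic polynomial: p(μ) = μ^3 - 12μ^2 + 45μ - 50 = (μ - 5)^2(μ - 2).
μ = 5 has algebraic multiplicity 2; rank(B − 5I) = 2, so geometric multiplicity = 1.
Geometric multiplicity < algebraic multiplicity, so B is not diagonalizable.

No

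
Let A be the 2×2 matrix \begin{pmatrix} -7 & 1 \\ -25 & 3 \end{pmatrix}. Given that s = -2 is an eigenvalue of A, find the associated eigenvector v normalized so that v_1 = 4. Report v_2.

A + 2I = [[-5, 1], [-25, 5]].
Solving (A + 2I)v = 0 gives the eigenspace spanned by (4, 20).
With v_1 = 4, v = (4, 20), so v_2 = 20.

20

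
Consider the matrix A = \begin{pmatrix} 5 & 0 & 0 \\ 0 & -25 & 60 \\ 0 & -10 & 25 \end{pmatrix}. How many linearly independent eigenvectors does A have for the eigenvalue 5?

2

A − 5I = [[0, 0, 0], [0, -30, 60], [0, -10, 20]].
This matrix has rank 1, so its null space has dimension 3 − 1 = 2.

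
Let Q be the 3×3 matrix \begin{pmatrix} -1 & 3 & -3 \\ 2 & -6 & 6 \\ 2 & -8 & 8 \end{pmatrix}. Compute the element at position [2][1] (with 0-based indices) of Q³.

-26

Characteristic polynomial: λ^3 - λ^2 - 2λ = λ(λ - 2)(λ + 1), so the eigenvalues are -1, 0, 2.
λ=0: eigenvector (0, 1, 1).
λ=-1: eigenvector (1, -2, -2).
λ=2: eigenvector (-1, 2, 3).
P = [[0, 1, -1], [1, -2, 2], [1, -2, 3]], D = diag(0, -1, 2), P⁻¹ = [[2, 1, 0], [1, -1, 1], [0, -1, 1]].
Q³ = P·diag(0, -1, 8)·P⁻¹ = [[-1, 9, -9], [2, -18, 18], [2, -26, 26]].
The requested entry is -26.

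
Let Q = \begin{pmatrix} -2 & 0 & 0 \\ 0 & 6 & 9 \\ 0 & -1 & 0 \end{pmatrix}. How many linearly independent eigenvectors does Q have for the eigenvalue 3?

1

Q − 3I = [[-5, 0, 0], [0, 3, 9], [0, -1, -3]].
This matrix has rank 2, so its null space has dimension 3 − 2 = 1.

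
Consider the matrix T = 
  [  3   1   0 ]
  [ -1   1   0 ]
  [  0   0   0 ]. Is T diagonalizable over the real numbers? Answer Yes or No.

No

Characteristic polynomial: p(μ) = μ^3 - 4μ^2 + 4μ = μ(μ - 2)^2.
μ = 2 has algebraic multiplicity 2; rank(T − 2I) = 2, so geometric multiplicity = 1.
Geometric multiplicity < algebraic multiplicity, so T is not diagonalizable.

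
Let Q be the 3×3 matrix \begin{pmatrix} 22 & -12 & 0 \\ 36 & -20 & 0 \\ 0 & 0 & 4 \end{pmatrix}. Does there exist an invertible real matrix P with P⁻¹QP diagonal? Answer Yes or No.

Characteristic polynomial: p(s) = s^3 - 6s^2 + 32 = (s - 4)^2(s + 2).
s = 4 has algebraic multiplicity 2; rank(Q − 4I) = 1, so geometric multiplicity = 2.
Every eigenvalue has geometric = algebraic multiplicity, so Q is diagonalizable.

Yes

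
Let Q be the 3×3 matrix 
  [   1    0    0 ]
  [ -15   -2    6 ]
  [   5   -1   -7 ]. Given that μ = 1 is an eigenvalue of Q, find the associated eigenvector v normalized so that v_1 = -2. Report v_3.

Q − 1I = [[0, 0, 0], [-15, -3, 6], [5, -1, -8]].
Solving (Q − 1I)v = 0 gives the eigenspace spanned by (-2, 6, -2).
With v_1 = -2, v = (-2, 6, -2), so v_3 = -2.

-2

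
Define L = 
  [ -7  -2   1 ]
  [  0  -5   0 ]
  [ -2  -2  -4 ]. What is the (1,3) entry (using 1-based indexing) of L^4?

-671

Characteristic polynomial: λ^3 + 16λ^2 + 85λ + 150 = (λ + 5)^2(λ + 6), so the eigenvalues are -6, -5, -5.
λ=-5: eigenvector (-1, 1, 0).
λ=-5: eigenvector (-2, 1, -2).
λ=-6: eigenvector (1, 0, 1).
P = [[-1, -2, 1], [1, 1, 0], [0, -2, 1]], D = diag(-5, -5, -6), P⁻¹ = [[-1, 0, 1], [1, 1, -1], [2, 2, -1]].
L⁴ = P·diag(625, 625, 1296)·P⁻¹ = [[1967, 1342, -671], [0, 625, 0], [1342, 1342, -46]].
The requested entry is -671.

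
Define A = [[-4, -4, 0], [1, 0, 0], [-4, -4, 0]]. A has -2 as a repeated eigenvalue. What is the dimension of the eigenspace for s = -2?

A + 2I = [[-2, -4, 0], [1, 2, 0], [-4, -4, 2]].
This matrix has rank 2, so its null space has dimension 3 − 2 = 1.

1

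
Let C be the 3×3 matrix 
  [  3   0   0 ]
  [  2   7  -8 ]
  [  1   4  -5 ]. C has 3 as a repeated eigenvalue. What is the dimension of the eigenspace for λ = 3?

C − 3I = [[0, 0, 0], [2, 4, -8], [1, 4, -8]].
This matrix has rank 2, so its null space has dimension 3 − 2 = 1.

1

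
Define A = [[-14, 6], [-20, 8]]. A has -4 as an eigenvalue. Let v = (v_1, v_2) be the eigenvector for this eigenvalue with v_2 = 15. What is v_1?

A + 4I = [[-10, 6], [-20, 12]].
Solving (A + 4I)v = 0 gives the eigenspace spanned by (9, 15).
With v_2 = 15, v = (9, 15), so v_1 = 9.

9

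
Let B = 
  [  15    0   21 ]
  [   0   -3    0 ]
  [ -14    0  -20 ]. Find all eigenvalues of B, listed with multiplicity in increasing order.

-6, -3, 1

Characteristic polynomial: p(s) = s^3 + 8s^2 + 9s - 18 = (s - 1)(s + 3)(s + 6).
Roots (with multiplicity): -6, -3, 1.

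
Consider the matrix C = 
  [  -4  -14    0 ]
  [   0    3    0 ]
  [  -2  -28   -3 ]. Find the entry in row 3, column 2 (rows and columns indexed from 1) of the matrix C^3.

-364

Characteristic polynomial: t^3 + 4t^2 - 9t - 36 = (t - 3)(t + 3)(t + 4), so the eigenvalues are -4, -3, 3.
t=-3: eigenvector (0, 0, 1).
t=3: eigenvector (-2, 1, -4).
t=-4: eigenvector (1, 0, 2).
P = [[0, -2, 1], [0, 1, 0], [1, -4, 2]], D = diag(-3, 3, -4), P⁻¹ = [[-2, 0, 1], [0, 1, 0], [1, 2, 0]].
C³ = P·diag(-27, 27, -64)·P⁻¹ = [[-64, -182, 0], [0, 27, 0], [-74, -364, -27]].
The requested entry is -364.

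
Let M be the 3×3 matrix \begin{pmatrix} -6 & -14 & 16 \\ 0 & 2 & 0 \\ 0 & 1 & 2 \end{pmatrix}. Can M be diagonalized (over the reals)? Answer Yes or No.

No

Characteristic polynomial: p(s) = s^3 + 2s^2 - 20s + 24 = (s - 2)^2(s + 6).
s = 2 has algebraic multiplicity 2; rank(M − 2I) = 2, so geometric multiplicity = 1.
Geometric multiplicity < algebraic multiplicity, so M is not diagonalizable.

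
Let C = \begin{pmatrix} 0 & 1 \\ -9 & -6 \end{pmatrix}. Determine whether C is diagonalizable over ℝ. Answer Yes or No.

Characteristic polynomial: p(t) = t^2 + 6t + 9 = (t + 3)^2.
t = -3 has algebraic multiplicity 2; rank(C + 3I) = 1, so geometric multiplicity = 1.
Geometric multiplicity < algebraic multiplicity, so C is not diagonalizable.

No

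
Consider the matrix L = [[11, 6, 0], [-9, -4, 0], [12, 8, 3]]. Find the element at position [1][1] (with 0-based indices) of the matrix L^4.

Characteristic polynomial: r^3 - 10r^2 + 31r - 30 = (r - 5)(r - 3)(r - 2), so the eigenvalues are 2, 3, 5.
r=5: eigenvector (1, -1, 2).
r=2: eigenvector (-2, 3, 0).
r=3: eigenvector (0, 0, 1).
P = [[1, -2, 0], [-1, 3, 0], [2, 0, 1]], D = diag(5, 2, 3), P⁻¹ = [[3, 2, 0], [1, 1, 0], [-6, -4, 1]].
L⁴ = P·diag(625, 16, 81)·P⁻¹ = [[1843, 1218, 0], [-1827, -1202, 0], [3264, 2176, 81]].
The requested entry is -1202.

-1202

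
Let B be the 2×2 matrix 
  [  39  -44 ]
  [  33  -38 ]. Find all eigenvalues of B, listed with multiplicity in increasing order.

Characteristic polynomial: p(r) = r^2 - r - 30 = (r - 6)(r + 5).
Roots (with multiplicity): -5, 6.

-5, 6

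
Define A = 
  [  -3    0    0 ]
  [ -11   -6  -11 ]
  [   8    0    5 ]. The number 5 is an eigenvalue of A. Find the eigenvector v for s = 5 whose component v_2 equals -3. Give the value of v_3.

A − 5I = [[-8, 0, 0], [-11, -11, -11], [8, 0, 0]].
Solving (A − 5I)v = 0 gives the eigenspace spanned by (0, -3, 3).
With v_2 = -3, v = (0, -3, 3), so v_3 = 3.

3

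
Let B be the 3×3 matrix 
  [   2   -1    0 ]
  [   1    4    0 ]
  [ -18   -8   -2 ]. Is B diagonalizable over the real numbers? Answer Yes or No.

Characteristic polynomial: p(t) = t^3 - 4t^2 - 3t + 18 = (t - 3)^2(t + 2).
t = 3 has algebraic multiplicity 2; rank(B − 3I) = 2, so geometric multiplicity = 1.
Geometric multiplicity < algebraic multiplicity, so B is not diagonalizable.

No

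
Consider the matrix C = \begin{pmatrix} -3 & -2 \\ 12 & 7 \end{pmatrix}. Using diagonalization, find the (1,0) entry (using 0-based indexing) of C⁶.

4368

Characteristic polynomial: μ^2 - 4μ + 3 = (μ - 3)(μ - 1), so the eigenvalues are 1, 3.
μ=1: eigenvector (1, -2).
μ=3: eigenvector (-1, 3).
P = [[1, -1], [-2, 3]], D = diag(1, 3), P⁻¹ = [[3, 1], [2, 1]].
C⁶ = P·diag(1, 729)·P⁻¹ = [[-1455, -728], [4368, 2185]].
The requested entry is 4368.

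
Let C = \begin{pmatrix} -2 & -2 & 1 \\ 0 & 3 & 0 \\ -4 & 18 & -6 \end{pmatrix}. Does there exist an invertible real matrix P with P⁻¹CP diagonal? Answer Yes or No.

No

Characteristic polynomial: p(t) = t^3 + 5t^2 - 8t - 48 = (t - 3)(t + 4)^2.
t = -4 has algebraic multiplicity 2; rank(C + 4I) = 2, so geometric multiplicity = 1.
Geometric multiplicity < algebraic multiplicity, so C is not diagonalizable.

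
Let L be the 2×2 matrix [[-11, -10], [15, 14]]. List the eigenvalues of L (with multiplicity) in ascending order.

-1, 4

Characteristic polynomial: p(r) = r^2 - 3r - 4 = (r - 4)(r + 1).
Roots (with multiplicity): -1, 4.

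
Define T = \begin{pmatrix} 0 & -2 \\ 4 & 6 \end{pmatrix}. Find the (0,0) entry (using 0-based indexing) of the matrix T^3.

-48

Characteristic polynomial: λ^2 - 6λ + 8 = (λ - 4)(λ - 2), so the eigenvalues are 2, 4.
λ=4: eigenvector (1, -2).
λ=2: eigenvector (1, -1).
P = [[1, 1], [-2, -1]], D = diag(4, 2), P⁻¹ = [[-1, -1], [2, 1]].
T³ = P·diag(64, 8)·P⁻¹ = [[-48, -56], [112, 120]].
The requested entry is -48.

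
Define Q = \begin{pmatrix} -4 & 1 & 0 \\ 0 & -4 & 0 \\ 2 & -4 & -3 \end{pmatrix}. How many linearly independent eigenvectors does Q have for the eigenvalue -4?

1

Q + 4I = [[0, 1, 0], [0, 0, 0], [2, -4, 1]].
This matrix has rank 2, so its null space has dimension 3 − 2 = 1.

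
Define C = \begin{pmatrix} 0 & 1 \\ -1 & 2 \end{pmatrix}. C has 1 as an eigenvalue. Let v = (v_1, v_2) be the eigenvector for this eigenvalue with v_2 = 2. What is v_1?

C − 1I = [[-1, 1], [-1, 1]].
Solving (C − 1I)v = 0 gives the eigenspace spanned by (2, 2).
With v_2 = 2, v = (2, 2), so v_1 = 2.

2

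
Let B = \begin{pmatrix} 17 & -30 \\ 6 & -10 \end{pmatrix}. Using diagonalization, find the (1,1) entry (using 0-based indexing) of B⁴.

-2420

Characteristic polynomial: r^2 - 7r + 10 = (r - 5)(r - 2), so the eigenvalues are 2, 5.
r=5: eigenvector (5, 2).
r=2: eigenvector (2, 1).
P = [[5, 2], [2, 1]], D = diag(5, 2), P⁻¹ = [[1, -2], [-2, 5]].
B⁴ = P·diag(625, 16)·P⁻¹ = [[3061, -6090], [1218, -2420]].
The requested entry is -2420.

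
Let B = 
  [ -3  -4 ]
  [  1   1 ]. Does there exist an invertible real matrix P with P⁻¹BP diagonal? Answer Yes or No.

No

Characteristic polynomial: p(r) = r^2 + 2r + 1 = (r + 1)^2.
r = -1 has algebraic multiplicity 2; rank(B + 1I) = 1, so geometric multiplicity = 1.
Geometric multiplicity < algebraic multiplicity, so B is not diagonalizable.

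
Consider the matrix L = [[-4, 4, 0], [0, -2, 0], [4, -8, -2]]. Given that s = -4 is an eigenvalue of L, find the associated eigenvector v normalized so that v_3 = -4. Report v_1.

2

L + 4I = [[0, 4, 0], [0, 2, 0], [4, -8, 2]].
Solving (L + 4I)v = 0 gives the eigenspace spanned by (2, 0, -4).
With v_3 = -4, v = (2, 0, -4), so v_1 = 2.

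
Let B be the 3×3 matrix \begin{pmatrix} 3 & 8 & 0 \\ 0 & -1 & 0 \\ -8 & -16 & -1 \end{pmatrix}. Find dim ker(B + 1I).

B + 1I = [[4, 8, 0], [0, 0, 0], [-8, -16, 0]].
This matrix has rank 1, so its null space has dimension 3 − 1 = 2.

2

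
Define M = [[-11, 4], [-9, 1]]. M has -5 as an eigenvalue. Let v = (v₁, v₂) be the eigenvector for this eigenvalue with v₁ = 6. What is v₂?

9

M + 5I = [[-6, 4], [-9, 6]].
Solving (M + 5I)v = 0 gives the eigenspace spanned by (6, 9).
With v₁ = 6, v = (6, 9), so v₂ = 9.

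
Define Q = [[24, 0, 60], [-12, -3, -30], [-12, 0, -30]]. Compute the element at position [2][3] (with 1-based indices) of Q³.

Characteristic polynomial: t^3 + 9t^2 + 18t = t(t + 3)(t + 6), so the eigenvalues are -6, -3, 0.
t=-3: eigenvector (0, 1, 0).
t=0: eigenvector (5, 0, -2).
t=-6: eigenvector (-2, 2, 1).
P = [[0, 5, -2], [1, 0, 2], [0, -2, 1]], D = diag(-3, 0, -6), P⁻¹ = [[-4, 1, -10], [1, 0, 2], [2, 0, 5]].
Q³ = P·diag(-27, 0, -216)·P⁻¹ = [[864, 0, 2160], [-756, -27, -1890], [-432, 0, -1080]].
The requested entry is -1890.

-1890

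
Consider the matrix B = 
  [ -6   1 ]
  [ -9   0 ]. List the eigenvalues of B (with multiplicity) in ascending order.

-3, -3

Characteristic polynomial: p(t) = t^2 + 6t + 9 = (t + 3)^2.
Roots (with multiplicity): -3, -3.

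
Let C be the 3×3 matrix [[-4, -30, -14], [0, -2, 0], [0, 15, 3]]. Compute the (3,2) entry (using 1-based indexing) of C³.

105

Characteristic polynomial: r^3 + 3r^2 - 10r - 24 = (r - 3)(r + 2)(r + 4), so the eigenvalues are -4, -2, 3.
r=-4: eigenvector (1, 0, 0).
r=-2: eigenvector (6, 1, -3).
r=3: eigenvector (-2, 0, 1).
P = [[1, 6, -2], [0, 1, 0], [0, -3, 1]], D = diag(-4, -2, 3), P⁻¹ = [[1, 0, 2], [0, 1, 0], [0, 3, 1]].
C³ = P·diag(-64, -8, 27)·P⁻¹ = [[-64, -210, -182], [0, -8, 0], [0, 105, 27]].
The requested entry is 105.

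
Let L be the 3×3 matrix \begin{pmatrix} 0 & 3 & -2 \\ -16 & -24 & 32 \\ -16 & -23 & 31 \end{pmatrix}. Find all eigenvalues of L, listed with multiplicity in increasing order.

-1, 4, 4

Characteristic polynomial: p(λ) = λ^3 - 7λ^2 + 8λ + 16 = (λ - 4)^2(λ + 1).
Roots (with multiplicity): -1, 4, 4.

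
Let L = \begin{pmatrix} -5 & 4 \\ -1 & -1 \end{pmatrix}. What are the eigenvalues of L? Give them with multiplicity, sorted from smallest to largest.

-3, -3

Characteristic polynomial: p(μ) = μ^2 + 6μ + 9 = (μ + 3)^2.
Roots (with multiplicity): -3, -3.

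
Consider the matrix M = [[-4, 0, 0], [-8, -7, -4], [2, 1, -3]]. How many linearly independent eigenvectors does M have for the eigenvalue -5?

M + 5I = [[1, 0, 0], [-8, -2, -4], [2, 1, 2]].
This matrix has rank 2, so its null space has dimension 3 − 2 = 1.

1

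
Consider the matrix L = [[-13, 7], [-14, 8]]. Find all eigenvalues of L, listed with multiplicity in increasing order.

Characteristic polynomial: p(μ) = μ^2 + 5μ - 6 = (μ - 1)(μ + 6).
Roots (with multiplicity): -6, 1.

-6, 1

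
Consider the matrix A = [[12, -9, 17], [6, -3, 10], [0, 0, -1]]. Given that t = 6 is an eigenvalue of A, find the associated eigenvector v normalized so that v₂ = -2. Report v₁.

-3

A − 6I = [[6, -9, 17], [6, -9, 10], [0, 0, -7]].
Solving (A − 6I)v = 0 gives the eigenspace spanned by (-3, -2, 0).
With v₂ = -2, v = (-3, -2, 0), so v₁ = -3.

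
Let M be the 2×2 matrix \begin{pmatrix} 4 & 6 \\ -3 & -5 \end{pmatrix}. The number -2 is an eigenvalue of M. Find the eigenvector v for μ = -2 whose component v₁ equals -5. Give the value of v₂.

5

M + 2I = [[6, 6], [-3, -3]].
Solving (M + 2I)v = 0 gives the eigenspace spanned by (-5, 5).
With v₁ = -5, v = (-5, 5), so v₂ = 5.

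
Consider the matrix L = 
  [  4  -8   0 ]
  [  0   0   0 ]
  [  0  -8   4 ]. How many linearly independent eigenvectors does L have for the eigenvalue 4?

2

L − 4I = [[0, -8, 0], [0, -4, 0], [0, -8, 0]].
This matrix has rank 1, so its null space has dimension 3 − 1 = 2.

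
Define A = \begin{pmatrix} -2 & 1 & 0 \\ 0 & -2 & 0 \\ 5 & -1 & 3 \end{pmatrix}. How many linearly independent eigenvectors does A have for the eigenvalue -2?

A + 2I = [[0, 1, 0], [0, 0, 0], [5, -1, 5]].
This matrix has rank 2, so its null space has dimension 3 − 2 = 1.

1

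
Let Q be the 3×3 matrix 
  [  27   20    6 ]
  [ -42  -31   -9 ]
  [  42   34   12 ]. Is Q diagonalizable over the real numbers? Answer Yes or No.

Characteristic polynomial: p(s) = s^3 - 8s^2 + 9s + 18 = (s - 6)(s - 3)(s + 1).
All 3 eigenvalues are distinct, so Q is diagonalizable.

Yes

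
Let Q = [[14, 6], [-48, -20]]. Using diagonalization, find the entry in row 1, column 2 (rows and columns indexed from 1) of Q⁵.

2976

Characteristic polynomial: μ^2 + 6μ + 8 = (μ + 2)(μ + 4), so the eigenvalues are -4, -2.
μ=-4: eigenvector (1, -3).
μ=-2: eigenvector (3, -8).
P = [[1, 3], [-3, -8]], D = diag(-4, -2), P⁻¹ = [[-8, -3], [3, 1]].
Q⁵ = P·diag(-1024, -32)·P⁻¹ = [[7904, 2976], [-23808, -8960]].
The requested entry is 2976.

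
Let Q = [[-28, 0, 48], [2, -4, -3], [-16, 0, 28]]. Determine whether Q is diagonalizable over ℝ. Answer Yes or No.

Characteristic polynomial: p(r) = r^3 + 4r^2 - 16r - 64 = (r - 4)(r + 4)^2.
r = -4 has algebraic multiplicity 2; rank(Q + 4I) = 2, so geometric multiplicity = 1.
Geometric multiplicity < algebraic multiplicity, so Q is not diagonalizable.

No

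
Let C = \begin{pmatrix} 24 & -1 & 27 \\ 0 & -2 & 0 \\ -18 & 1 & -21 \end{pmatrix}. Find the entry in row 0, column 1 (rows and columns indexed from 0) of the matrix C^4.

Characteristic polynomial: t^3 - t^2 - 24t - 36 = (t - 6)(t + 2)(t + 3), so the eigenvalues are -3, -2, 6.
t=-3: eigenvector (-1, 0, 1).
t=-2: eigenvector (-1, 1, 1).
t=6: eigenvector (3, 0, -2).
P = [[-1, -1, 3], [0, 1, 0], [1, 1, -2]], D = diag(-3, -2, 6), P⁻¹ = [[2, -1, 3], [0, 1, 0], [1, 0, 1]].
C⁴ = P·diag(81, 16, 1296)·P⁻¹ = [[3726, 65, 3645], [0, 16, 0], [-2430, -65, -2349]].
The requested entry is 65.

65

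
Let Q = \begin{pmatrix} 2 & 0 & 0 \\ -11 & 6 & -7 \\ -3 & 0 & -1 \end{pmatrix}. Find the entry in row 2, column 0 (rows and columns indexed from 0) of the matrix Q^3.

-9

Characteristic polynomial: μ^3 - 7μ^2 + 4μ + 12 = (μ - 6)(μ - 2)(μ + 1), so the eigenvalues are -1, 2, 6.
μ=2: eigenvector (1, 1, -1).
μ=6: eigenvector (0, 1, 0).
μ=-1: eigenvector (0, 1, 1).
P = [[1, 0, 0], [1, 1, 1], [-1, 0, 1]], D = diag(2, 6, -1), P⁻¹ = [[1, 0, 0], [-2, 1, -1], [1, 0, 1]].
Q³ = P·diag(8, 216, -1)·P⁻¹ = [[8, 0, 0], [-425, 216, -217], [-9, 0, -1]].
The requested entry is -9.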